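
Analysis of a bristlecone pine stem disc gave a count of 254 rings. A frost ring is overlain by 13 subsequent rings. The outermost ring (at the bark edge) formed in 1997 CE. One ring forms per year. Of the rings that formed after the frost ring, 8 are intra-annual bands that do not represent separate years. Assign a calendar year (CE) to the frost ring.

13 rings post-date the frost ring.
Removing the 8 false rings leaves 13 − 8 = 5 true rings beyond the frost ring.
1997 − 5 = 1992 CE.

1992 CE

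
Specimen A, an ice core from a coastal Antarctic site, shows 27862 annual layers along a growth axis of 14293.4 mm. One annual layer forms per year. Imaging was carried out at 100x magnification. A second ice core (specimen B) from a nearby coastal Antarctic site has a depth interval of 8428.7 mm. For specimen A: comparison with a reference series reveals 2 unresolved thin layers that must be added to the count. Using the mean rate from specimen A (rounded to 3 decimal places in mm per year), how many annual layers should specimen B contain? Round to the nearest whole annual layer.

Specimen A: true annual layer count = 27862 + 2 = 27864.
A: Mean rate = 14293.4 mm / 27864 years ≈ 0.513 mm/yr.
Specimen B: 8428.7 mm / 0.513 mm per year = 16430.21 years ≈ 16430 annual layers.

16430 annual layers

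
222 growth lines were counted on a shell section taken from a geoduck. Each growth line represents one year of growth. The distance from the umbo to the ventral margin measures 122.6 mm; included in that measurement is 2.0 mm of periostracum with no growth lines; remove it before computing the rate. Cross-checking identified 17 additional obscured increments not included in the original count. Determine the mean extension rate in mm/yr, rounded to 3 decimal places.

Adjusted count: 222 + 17 = 239 growth lines.
Removing the 2.0 mm offcut leaves 122.6 − 2.0 = 120.6 mm.
Extension rate ≈ 120.6 / 239 = 0.505 mm/yr.

0.505 mm/yr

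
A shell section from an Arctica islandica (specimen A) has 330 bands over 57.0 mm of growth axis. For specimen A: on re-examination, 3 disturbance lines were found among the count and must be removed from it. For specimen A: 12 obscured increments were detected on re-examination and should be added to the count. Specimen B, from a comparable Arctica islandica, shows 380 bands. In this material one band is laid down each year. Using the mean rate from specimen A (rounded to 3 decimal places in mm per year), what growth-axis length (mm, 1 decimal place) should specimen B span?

Specimen A: true band count = 330 − 3 + 12 = 339.
A: Extension rate ≈ 57.0 / 339 = 0.168 mm/yr.
For B, 0.168 mm/year × 380 years = 63.8 mm.

63.8 mm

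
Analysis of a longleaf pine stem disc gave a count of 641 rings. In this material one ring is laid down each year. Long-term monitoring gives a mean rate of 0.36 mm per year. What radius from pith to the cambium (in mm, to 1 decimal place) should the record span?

230.8 mm

641 years of growth are recorded.
Predicted length = 0.36 mm/year × 641 years = 230.8 mm.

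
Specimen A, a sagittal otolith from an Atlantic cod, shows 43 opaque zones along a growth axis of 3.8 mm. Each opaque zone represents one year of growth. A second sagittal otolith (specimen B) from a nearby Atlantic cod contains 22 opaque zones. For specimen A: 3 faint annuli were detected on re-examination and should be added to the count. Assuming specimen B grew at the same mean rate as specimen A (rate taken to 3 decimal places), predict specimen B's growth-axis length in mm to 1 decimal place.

Specimen A: adjusted count: 43 + 3 = 46 opaque zones.
A: Extension rate ≈ 3.8 / 46 = 0.083 mm/year.
Length of B = 0.083 × 22 = 1.8 mm.

1.8 mm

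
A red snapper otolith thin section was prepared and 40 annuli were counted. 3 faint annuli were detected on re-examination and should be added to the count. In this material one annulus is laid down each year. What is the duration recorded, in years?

43 years

After corrections the count is 40 + 3 = 43 annuli.
At one annulus per year, that is 43 years.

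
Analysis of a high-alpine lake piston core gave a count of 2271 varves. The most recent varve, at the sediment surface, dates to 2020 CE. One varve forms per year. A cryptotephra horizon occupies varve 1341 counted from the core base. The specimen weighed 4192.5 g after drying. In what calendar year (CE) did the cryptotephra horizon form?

The cryptotephra horizon sits at varve 1341 from the core base, so 2271 − 1341 = 930 varves formed after it.
Counting back 930 years from 2020 CE places the cryptotephra horizon in 2020 − 930 = 1090 CE.

1090 CE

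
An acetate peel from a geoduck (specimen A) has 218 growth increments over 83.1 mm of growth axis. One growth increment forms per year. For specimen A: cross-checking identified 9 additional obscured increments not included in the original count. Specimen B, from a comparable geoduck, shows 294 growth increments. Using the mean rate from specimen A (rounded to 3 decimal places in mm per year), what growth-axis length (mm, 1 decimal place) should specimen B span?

Specimen A: correcting the raw count gives 218 + 9 = 227 true growth increments.
A: 83.1 mm over 227 years gives 83.1 / 227 ≈ 0.366 mm/yr.
B's length ≈ 0.366 × 294 = 107.6 mm.

107.6 mm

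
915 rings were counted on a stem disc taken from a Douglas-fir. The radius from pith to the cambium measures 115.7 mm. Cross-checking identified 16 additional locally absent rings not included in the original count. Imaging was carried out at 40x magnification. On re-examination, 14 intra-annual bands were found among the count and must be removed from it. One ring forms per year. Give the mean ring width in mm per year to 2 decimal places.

Adjusted count: 915 − 14 + 16 = 917 rings.
115.7 mm over 917 years gives 115.7 / 917 ≈ 0.13 mm per year.

0.13 mm per year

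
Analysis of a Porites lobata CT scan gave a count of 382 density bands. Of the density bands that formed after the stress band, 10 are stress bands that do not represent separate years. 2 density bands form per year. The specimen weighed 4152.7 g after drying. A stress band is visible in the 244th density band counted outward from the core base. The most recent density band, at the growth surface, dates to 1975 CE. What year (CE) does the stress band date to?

382 − 244 = 138 density bands lie beyond the stress band toward the growth surface.
Excluding 10 false density bands: 138 − 10 = 128.
Dividing by 2 density bands per year: 128 / 2 = 64 years.
The density band at the growth surface is 1975 CE, so the stress band dates to 1975 − 64 = 1911 CE.

1911 CE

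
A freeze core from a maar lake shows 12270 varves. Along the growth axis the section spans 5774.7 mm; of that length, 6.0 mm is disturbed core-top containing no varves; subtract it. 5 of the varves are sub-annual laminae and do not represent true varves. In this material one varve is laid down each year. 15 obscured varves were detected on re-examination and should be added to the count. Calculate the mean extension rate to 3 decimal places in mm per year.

0.470 mm per year

Adjusted count: 12270 − 5 + 15 = 12280 varves.
Removing the 6.0 mm offcut leaves 5774.7 − 6.0 = 5768.7 mm.
Extension rate ≈ 5768.7 / 12280 = 0.470 mm per year.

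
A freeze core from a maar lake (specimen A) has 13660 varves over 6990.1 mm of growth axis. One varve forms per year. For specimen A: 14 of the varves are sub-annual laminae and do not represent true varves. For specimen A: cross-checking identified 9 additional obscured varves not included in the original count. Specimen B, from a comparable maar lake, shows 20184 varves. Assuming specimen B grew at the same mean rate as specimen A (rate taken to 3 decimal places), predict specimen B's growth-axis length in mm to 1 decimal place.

10334.2 mm

Specimen A: correcting the raw count gives 13660 − 14 + 9 = 13655 true varves.
A: Extension rate ≈ 6990.1 / 13655 = 0.512 mm/yr.
For B, 0.512 mm/year × 20184 years = 10334.2 mm.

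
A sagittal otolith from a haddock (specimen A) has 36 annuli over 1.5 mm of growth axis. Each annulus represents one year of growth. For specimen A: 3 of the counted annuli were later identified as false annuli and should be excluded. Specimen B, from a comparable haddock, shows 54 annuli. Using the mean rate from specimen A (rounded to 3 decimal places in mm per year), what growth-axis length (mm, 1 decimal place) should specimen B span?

2.4 mm

Specimen A: adjusted count: 36 − 3 = 33 annuli.
A: 1.5 mm over 33 years gives 1.5 / 33 ≈ 0.045 mm per year.
B's length ≈ 0.045 × 54 = 2.4 mm.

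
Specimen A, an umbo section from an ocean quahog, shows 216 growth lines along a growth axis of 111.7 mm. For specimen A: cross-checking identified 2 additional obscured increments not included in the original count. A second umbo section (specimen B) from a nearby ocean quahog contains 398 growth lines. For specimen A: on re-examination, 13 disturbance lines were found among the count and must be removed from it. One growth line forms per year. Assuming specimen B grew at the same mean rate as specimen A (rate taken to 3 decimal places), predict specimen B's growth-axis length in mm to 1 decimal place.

Specimen A: true growth line count = 216 − 13 + 2 = 205.
A: 111.7 mm over 205 years gives 111.7 / 205 ≈ 0.545 mm/yr.
B's length ≈ 0.545 × 398 = 216.9 mm.

216.9 mm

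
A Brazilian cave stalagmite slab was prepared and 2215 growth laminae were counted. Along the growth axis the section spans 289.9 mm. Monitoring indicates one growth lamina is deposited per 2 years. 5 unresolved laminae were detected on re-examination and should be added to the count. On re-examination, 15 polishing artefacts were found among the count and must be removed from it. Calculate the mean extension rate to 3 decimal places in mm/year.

0.066 mm/year

After corrections the count is 2215 − 15 + 5 = 2205 growth laminae.
At 2 years per growth lamina, 2205 × 2 = 4410 years.
Mean rate = 289.9 mm / 4410 years ≈ 0.066 mm/year.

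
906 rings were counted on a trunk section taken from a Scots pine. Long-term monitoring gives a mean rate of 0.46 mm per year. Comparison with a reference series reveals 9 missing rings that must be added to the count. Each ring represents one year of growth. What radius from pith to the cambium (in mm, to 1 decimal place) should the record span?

420.9 mm

True ring count = 906 + 9 = 915.
915 years at 0.46 mm/year gives 0.46 × 915 = 420.9 mm.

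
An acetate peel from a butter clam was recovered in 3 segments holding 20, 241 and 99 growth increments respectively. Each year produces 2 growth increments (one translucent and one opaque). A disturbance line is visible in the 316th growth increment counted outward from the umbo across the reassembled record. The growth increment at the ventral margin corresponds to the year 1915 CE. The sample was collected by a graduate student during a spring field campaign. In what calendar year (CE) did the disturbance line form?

Total growth increments = 20 + 241 + 99 = 360.
Between growth increment 316 and the ventral margin there are 360 − 316 = 44 growth increments.
Dividing by 2 growth increments per year: 44 / 2 = 22 years.
1915 − 22 = 1893 CE.

1893 CE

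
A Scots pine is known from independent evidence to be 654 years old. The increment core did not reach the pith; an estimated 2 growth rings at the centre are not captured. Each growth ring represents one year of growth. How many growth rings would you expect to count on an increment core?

Expected growth rings over 654 years: 654.
654 − 2 missed = 652 growth rings expected in the prepared section.

652 growth rings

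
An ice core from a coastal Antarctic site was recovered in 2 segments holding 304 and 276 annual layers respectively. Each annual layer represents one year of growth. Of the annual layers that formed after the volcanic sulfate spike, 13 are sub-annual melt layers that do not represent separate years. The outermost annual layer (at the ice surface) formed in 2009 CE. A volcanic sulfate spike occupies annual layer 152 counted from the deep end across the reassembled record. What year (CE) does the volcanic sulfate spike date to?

1594 CE

Total annual layers = 304 + 276 = 580.
580 − 152 = 428 annual layers lie beyond the volcanic sulfate spike toward the ice surface.
Removing the 13 false annual layers leaves 428 − 13 = 415 true annual layers beyond the volcanic sulfate spike.
The annual layer at the ice surface is 2009 CE, so the volcanic sulfate spike dates to 2009 − 415 = 1594 CE.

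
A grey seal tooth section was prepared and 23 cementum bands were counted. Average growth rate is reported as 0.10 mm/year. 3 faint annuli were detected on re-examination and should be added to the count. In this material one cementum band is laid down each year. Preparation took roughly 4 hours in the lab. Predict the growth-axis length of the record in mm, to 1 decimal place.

Adjusted count: 23 + 3 = 26 cementum bands.
26 years at 0.10 mm/year gives 0.10 × 26 = 2.6 mm.

2.6 mm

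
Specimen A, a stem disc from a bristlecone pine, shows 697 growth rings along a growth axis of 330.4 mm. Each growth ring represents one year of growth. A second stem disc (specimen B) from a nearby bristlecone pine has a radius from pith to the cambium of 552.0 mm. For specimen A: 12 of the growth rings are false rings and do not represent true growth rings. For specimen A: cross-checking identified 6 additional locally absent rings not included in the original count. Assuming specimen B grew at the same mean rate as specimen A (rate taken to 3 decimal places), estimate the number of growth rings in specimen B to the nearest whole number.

1155 growth rings

Specimen A: after corrections the count is 697 − 12 + 6 = 691 growth rings.
A: Extension rate ≈ 330.4 / 691 = 0.478 mm/yr.
Specimen B: 552.0 mm / 0.478 mm per year = 1154.81 years ≈ 1155 growth rings.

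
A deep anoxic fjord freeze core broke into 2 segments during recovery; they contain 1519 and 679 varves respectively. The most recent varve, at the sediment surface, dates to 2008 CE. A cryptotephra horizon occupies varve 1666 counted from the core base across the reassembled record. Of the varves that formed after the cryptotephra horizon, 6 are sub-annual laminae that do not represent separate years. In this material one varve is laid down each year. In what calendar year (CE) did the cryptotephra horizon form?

1482 CE

Total varves = 1519 + 679 = 2198.
2198 − 1666 = 532 varves lie beyond the cryptotephra horizon toward the sediment surface.
Removing the 6 false varves leaves 532 − 6 = 526 true varves beyond the cryptotephra horizon.
Counting back 526 years from 2008 CE places the cryptotephra horizon in 2008 − 526 = 1482 CE.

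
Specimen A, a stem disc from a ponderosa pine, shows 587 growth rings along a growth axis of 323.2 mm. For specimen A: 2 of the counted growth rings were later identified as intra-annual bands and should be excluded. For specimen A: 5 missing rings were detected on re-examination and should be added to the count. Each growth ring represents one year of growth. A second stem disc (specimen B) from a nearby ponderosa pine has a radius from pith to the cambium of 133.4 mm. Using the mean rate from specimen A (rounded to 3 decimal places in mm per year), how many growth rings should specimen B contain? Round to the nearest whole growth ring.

243 growth rings

Specimen A: correcting the raw count gives 587 − 2 + 5 = 590 true growth rings.
A: Mean rate = 323.2 mm / 590 years ≈ 0.548 mm per year.
B spans 133.4 / 0.548 = 243.43 years ≈ 243 growth rings.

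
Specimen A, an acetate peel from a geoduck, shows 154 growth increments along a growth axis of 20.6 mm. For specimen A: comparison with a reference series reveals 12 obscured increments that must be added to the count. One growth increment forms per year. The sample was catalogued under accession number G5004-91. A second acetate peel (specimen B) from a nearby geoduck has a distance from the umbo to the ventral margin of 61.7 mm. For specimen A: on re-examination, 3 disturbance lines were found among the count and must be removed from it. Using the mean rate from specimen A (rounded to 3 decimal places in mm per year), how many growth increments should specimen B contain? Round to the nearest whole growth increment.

Specimen A: after corrections the count is 154 − 3 + 12 = 163 growth increments.
A: 20.6 mm over 163 years gives 20.6 / 163 ≈ 0.126 mm/year.
Specimen B: 61.7 mm / 0.126 mm per year = 489.68 years ≈ 490 growth increments.

490 growth increments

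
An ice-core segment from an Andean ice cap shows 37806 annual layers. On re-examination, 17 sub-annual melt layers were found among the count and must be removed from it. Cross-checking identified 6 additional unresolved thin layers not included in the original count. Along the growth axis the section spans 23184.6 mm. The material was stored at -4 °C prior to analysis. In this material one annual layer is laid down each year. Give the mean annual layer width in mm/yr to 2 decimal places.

0.61 mm/yr

Adjusted count: 37806 − 17 + 6 = 37795 annual layers.
23184.6 mm over 37795 years gives 23184.6 / 37795 ≈ 0.61 mm/yr.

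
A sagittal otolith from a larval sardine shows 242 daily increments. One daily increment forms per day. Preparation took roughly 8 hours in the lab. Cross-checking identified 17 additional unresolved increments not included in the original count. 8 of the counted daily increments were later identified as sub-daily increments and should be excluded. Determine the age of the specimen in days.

251 days

Correcting the raw count gives 242 − 8 + 17 = 251 true daily increments.
At one daily increment per day, that is 251 days.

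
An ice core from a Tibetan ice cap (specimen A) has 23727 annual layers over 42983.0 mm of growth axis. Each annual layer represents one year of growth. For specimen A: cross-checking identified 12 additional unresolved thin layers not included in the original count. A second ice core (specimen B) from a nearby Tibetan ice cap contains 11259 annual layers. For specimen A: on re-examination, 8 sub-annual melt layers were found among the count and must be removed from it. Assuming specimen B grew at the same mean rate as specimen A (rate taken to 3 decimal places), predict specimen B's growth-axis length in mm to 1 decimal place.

20390.0 mm

Specimen A: correcting the raw count gives 23727 − 8 + 12 = 23731 true annual layers.
A: Mean rate = 42983.0 mm / 23731 years ≈ 1.811 mm/yr.
For B, 1.811 mm/year × 11259 years = 20390.0 mm.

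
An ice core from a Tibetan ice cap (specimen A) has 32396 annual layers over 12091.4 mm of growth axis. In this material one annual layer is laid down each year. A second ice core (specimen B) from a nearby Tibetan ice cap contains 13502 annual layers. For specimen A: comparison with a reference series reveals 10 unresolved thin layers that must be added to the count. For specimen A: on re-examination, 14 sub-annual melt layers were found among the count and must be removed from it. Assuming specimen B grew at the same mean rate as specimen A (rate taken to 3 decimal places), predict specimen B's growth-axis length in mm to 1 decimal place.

Specimen A: adjusted count: 32396 − 14 + 10 = 32392 annual layers.
A: Extension rate ≈ 12091.4 / 32392 = 0.373 mm per year.
For B, 0.373 mm/year × 13502 years = 5036.2 mm.

5036.2 mm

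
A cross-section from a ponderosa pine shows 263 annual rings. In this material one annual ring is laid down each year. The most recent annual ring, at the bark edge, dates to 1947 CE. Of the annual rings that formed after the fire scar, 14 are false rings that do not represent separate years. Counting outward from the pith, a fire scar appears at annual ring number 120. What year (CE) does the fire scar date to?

Between annual ring 120 and the bark edge there are 263 − 120 = 143 annual rings.
Removing the 14 false annual rings leaves 143 − 14 = 129 true annual rings beyond the fire scar.
1947 − 129 = 1818 CE.

1818 CE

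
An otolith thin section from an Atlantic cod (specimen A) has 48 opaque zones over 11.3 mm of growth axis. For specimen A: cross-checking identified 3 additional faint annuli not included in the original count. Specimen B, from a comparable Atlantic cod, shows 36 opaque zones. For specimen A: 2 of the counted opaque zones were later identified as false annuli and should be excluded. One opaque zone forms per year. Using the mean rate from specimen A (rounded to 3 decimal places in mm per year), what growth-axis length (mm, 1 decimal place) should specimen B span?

Specimen A: adjusted count: 48 − 2 + 3 = 49 opaque zones.
A: Mean rate = 11.3 mm / 49 years ≈ 0.231 mm per year.
For B, 0.231 mm/year × 36 years = 8.3 mm.

8.3 mm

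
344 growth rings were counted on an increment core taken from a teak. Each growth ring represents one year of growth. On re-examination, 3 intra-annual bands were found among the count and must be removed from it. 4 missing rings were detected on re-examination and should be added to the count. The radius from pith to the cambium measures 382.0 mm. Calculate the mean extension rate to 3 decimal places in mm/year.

True growth ring count = 344 − 3 + 4 = 345.
382.0 mm over 345 years gives 382.0 / 345 ≈ 1.107 mm/year.

1.107 mm/year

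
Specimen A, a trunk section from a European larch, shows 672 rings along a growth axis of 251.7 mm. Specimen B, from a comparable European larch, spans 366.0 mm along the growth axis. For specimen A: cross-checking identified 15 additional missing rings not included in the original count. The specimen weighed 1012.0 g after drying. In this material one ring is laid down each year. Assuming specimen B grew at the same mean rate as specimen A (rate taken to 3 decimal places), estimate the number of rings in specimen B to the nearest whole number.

Specimen A: after corrections the count is 672 + 15 = 687 rings.
A: 251.7 mm over 687 years gives 251.7 / 687 ≈ 0.366 mm/yr.
For B, 366.0 / 0.366 = 1000.00 years ≈ 1000 rings.

1000 rings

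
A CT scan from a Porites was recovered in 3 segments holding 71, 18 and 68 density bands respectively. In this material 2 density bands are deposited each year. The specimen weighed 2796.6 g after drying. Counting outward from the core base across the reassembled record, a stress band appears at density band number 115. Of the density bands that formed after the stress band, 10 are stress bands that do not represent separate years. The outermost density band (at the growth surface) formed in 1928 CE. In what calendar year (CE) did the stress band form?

1912 CE

Total density bands = 71 + 18 + 68 = 157.
Between density band 115 and the growth surface there are 157 − 115 = 42 density bands.
Removing the 10 false density bands leaves 42 − 10 = 32 true density bands beyond the stress band.
32 density bands at 2 per year is 32 / 2 = 16 years.
The density band at the growth surface is 1928 CE, so the stress band dates to 1928 − 16 = 1912 CE.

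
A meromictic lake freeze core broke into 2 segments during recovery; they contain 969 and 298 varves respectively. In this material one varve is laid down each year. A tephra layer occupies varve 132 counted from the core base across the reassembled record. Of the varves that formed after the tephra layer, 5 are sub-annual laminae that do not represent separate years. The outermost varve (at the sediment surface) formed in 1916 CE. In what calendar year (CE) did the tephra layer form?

786 CE

Total varves = 969 + 298 = 1267.
The tephra layer sits at varve 132 from the core base, so 1267 − 132 = 1135 varves formed after it.
1135 − 5 false = 1130 true varves after the tephra layer.
The varve at the sediment surface is 1916 CE, so the tephra layer dates to 1916 − 1130 = 786 CE.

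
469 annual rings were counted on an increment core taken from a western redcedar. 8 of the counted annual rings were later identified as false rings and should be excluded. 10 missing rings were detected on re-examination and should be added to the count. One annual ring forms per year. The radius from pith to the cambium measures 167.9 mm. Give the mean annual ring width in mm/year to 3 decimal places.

0.356 mm/year

Correcting the raw count gives 469 − 8 + 10 = 471 true annual rings.
Mean rate = 167.9 mm / 471 years ≈ 0.356 mm/year.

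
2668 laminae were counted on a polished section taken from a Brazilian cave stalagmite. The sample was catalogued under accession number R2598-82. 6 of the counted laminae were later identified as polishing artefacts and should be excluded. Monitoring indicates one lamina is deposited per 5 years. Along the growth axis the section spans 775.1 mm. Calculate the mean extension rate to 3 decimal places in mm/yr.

Adjusted count: 2668 − 6 = 2662 laminae.
At 5 years per lamina, 2662 × 5 = 13310 years.
Mean rate = 775.1 mm / 13310 years ≈ 0.058 mm/yr.

0.058 mm/yr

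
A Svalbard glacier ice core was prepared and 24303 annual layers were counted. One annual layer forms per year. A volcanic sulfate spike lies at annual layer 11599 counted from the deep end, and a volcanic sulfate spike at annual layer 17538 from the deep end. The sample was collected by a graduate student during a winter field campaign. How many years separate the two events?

5939 yr

Separation: 17538 − 11599 = 5939 annual layers.
One annual layer per year makes the interval 5939 years.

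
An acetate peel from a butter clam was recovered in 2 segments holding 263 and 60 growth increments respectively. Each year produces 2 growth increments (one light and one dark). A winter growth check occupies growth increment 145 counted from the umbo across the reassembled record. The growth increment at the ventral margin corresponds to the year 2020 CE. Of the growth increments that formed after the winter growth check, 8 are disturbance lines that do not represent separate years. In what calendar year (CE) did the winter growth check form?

Total growth increments = 263 + 60 = 323.
323 − 145 = 178 growth increments lie beyond the winter growth check toward the ventral margin.
Removing the 8 false growth increments leaves 178 − 8 = 170 true growth increments beyond the winter growth check.
Dividing by 2 growth increments per year: 170 / 2 = 85 years.
Counting back 85 years from 2020 CE places the winter growth check in 2020 − 85 = 1935 CE.

1935 CE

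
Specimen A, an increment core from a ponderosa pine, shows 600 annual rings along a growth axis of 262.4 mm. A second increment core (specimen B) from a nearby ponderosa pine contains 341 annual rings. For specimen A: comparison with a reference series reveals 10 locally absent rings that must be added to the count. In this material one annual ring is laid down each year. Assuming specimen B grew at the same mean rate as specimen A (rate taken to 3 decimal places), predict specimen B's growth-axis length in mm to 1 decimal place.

Specimen A: adjusted count: 600 + 10 = 610 annual rings.
A: 262.4 mm over 610 years gives 262.4 / 610 ≈ 0.430 mm/year.
Length of B = 0.430 × 341 = 146.6 mm.

146.6 mm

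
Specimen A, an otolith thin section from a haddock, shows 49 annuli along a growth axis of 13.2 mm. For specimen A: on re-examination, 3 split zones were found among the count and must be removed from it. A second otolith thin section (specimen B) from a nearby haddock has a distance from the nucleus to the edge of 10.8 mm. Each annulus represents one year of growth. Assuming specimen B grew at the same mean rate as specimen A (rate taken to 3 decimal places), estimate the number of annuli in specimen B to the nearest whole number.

Specimen A: true annulus count = 49 − 3 = 46.
A: Mean rate = 13.2 mm / 46 years ≈ 0.287 mm/year.
Specimen B: 10.8 mm / 0.287 mm per year = 37.63 years ≈ 38 annuli.

38 annuli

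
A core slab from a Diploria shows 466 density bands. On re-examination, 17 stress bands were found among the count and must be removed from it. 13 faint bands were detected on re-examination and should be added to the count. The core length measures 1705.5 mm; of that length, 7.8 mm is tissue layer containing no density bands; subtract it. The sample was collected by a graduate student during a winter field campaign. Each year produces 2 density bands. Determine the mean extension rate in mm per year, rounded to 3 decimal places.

7.349 mm per year

After corrections the count is 466 − 17 + 13 = 462 density bands.
462 density bands at 2 per year is 462 / 2 = 231 years.
Removing the 7.8 mm offcut leaves 1705.5 − 7.8 = 1697.7 mm.
Mean rate = 1697.7 mm / 231 years ≈ 7.349 mm per year.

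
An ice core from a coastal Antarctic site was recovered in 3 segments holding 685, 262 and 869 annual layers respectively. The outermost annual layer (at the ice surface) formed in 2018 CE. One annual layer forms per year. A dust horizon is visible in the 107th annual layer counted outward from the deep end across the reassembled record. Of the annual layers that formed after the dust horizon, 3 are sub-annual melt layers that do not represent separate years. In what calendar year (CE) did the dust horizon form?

Total annual layers = 685 + 262 + 869 = 1816.
Between annual layer 107 and the ice surface there are 1816 − 107 = 1709 annual layers.
Removing the 3 false annual layers leaves 1709 − 3 = 1706 true annual layers beyond the dust horizon.
Counting back 1706 years from 2018 CE places the dust horizon in 2018 − 1706 = 312 CE.

312 CE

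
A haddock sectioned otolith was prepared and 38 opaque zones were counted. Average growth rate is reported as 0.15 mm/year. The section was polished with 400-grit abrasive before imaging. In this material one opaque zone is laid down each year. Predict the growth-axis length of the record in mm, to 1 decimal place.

5.7 mm

38 years of growth are recorded.
38 years at 0.15 mm/year gives 0.15 × 38 = 5.7 mm.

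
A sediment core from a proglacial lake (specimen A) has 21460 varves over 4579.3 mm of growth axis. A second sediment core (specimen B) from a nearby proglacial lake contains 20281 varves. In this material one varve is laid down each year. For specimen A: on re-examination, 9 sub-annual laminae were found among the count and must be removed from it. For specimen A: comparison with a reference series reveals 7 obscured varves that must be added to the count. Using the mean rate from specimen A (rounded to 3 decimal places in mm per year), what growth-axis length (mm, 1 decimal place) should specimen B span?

Specimen A: adjusted count: 21460 − 9 + 7 = 21458 varves.
A: 4579.3 mm over 21458 years gives 4579.3 / 21458 ≈ 0.213 mm per year.
For B, 0.213 mm/year × 20281 years = 4319.9 mm.

4319.9 mm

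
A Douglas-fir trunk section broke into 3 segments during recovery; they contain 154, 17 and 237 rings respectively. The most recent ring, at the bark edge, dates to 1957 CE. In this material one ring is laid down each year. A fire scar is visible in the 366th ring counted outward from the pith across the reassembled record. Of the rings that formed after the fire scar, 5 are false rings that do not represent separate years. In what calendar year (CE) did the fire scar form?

Total rings = 154 + 17 + 237 = 408.
The fire scar sits at ring 366 from the pith, so 408 − 366 = 42 rings formed after it.
Removing the 5 false rings leaves 42 − 5 = 37 true rings beyond the fire scar.
1957 − 37 = 1920 CE.

1920 CE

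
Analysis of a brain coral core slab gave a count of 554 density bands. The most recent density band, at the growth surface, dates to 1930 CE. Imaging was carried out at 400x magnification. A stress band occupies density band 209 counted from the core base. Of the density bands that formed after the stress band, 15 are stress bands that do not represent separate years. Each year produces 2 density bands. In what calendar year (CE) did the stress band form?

1765 CE

554 − 209 = 345 density bands lie beyond the stress band toward the growth surface.
Removing the 15 false density bands leaves 345 − 15 = 330 true density bands beyond the stress band.
330 density bands at 2 per year is 330 / 2 = 165 years.
The density band at the growth surface is 1930 CE, so the stress band dates to 1930 − 165 = 1765 CE.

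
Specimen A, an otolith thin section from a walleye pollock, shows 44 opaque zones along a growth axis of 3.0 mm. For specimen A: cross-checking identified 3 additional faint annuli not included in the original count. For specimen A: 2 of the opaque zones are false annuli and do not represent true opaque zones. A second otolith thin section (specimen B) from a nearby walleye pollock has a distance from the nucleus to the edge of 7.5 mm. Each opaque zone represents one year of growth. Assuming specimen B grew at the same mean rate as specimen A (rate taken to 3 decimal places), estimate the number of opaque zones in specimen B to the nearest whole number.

Specimen A: after corrections the count is 44 − 2 + 3 = 45 opaque zones.
A: 3.0 mm over 45 years gives 3.0 / 45 ≈ 0.067 mm per year.
Specimen B: 7.5 mm / 0.067 mm per year = 111.94 years ≈ 112 opaque zones.

112 opaque zones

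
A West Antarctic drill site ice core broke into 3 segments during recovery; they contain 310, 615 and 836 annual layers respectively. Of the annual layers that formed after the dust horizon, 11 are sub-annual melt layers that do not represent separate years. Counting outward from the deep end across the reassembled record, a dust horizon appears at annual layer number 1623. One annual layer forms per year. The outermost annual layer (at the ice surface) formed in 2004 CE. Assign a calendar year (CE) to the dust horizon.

Total annual layers = 310 + 615 + 836 = 1761.
The dust horizon sits at annual layer 1623 from the deep end, so 1761 − 1623 = 138 annual layers formed after it.
Removing the 11 false annual layers leaves 138 − 11 = 127 true annual layers beyond the dust horizon.
2004 − 127 = 1877 CE.

1877 CE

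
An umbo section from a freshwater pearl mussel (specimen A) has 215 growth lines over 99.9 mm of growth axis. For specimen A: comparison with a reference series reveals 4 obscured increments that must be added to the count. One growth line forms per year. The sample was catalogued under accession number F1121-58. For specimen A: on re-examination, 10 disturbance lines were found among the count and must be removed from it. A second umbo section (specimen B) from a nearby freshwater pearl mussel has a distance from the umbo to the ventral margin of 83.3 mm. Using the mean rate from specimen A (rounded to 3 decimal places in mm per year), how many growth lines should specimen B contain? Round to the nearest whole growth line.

Specimen A: true growth line count = 215 − 10 + 4 = 209.
A: 99.9 mm over 209 years gives 99.9 / 209 ≈ 0.478 mm/year.
Specimen B: 83.3 mm / 0.478 mm per year = 174.27 years ≈ 174 growth lines.

174 growth lines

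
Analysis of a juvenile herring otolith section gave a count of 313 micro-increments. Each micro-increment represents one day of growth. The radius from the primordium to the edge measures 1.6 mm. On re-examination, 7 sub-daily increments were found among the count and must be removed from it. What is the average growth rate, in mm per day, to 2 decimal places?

0.01 mm per day

True micro-increment count = 313 − 7 = 306.
1.6 mm over 306 days gives 1.6 / 306 ≈ 0.01 mm per day.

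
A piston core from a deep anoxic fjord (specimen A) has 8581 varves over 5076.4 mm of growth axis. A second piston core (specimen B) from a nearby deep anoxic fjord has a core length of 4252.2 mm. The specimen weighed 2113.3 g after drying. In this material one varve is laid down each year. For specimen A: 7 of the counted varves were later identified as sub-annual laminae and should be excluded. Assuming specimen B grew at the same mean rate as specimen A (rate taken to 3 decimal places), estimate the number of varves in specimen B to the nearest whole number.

7183 varves

Specimen A: after corrections the count is 8581 − 7 = 8574 varves.
A: Mean rate = 5076.4 mm / 8574 years ≈ 0.592 mm/yr.
B spans 4252.2 / 0.592 = 7182.77 years ≈ 7183 varves.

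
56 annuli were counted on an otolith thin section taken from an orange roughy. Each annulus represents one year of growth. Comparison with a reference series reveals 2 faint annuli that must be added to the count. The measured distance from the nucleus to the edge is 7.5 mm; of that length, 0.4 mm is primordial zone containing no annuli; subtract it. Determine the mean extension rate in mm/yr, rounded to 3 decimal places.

Correcting the raw count gives 56 + 2 = 58 true annuli.
The growth record spans 7.5 − 0.4 = 7.1 mm.
Mean rate = 7.1 mm / 58 years ≈ 0.122 mm/yr.

0.122 mm/yr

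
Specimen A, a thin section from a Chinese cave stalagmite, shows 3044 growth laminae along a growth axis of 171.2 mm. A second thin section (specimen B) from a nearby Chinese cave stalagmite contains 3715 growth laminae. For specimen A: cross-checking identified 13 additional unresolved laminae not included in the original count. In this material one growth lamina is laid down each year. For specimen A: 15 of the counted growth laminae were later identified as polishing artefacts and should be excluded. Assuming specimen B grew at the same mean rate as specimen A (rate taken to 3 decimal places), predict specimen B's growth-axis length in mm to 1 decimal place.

Specimen A: after corrections the count is 3044 − 15 + 13 = 3042 growth laminae.
A: Extension rate ≈ 171.2 / 3042 = 0.056 mm per year.
Length of B = 0.056 × 3715 = 208.0 mm.

208.0 mm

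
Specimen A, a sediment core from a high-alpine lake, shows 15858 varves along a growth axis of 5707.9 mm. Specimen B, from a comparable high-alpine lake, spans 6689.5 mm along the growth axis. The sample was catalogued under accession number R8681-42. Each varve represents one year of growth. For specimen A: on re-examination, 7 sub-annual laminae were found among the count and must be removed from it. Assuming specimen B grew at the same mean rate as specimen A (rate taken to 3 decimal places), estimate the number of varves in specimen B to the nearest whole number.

18582 varves

Specimen A: after corrections the count is 15858 − 7 = 15851 varves.
A: Extension rate ≈ 5707.9 / 15851 = 0.360 mm per year.
B spans 6689.5 / 0.360 = 18581.94 years ≈ 18582 varves.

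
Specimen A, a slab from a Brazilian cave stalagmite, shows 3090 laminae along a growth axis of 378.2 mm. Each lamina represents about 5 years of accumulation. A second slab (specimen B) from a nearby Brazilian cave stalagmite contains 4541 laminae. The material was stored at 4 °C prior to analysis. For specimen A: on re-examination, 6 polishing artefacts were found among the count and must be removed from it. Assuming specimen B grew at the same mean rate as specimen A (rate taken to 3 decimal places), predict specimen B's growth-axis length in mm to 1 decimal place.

Specimen A: true lamina count = 3090 − 6 = 3084.
Specimen A: at 5 years per lamina, 3084 × 5 = 15420 years.
A: 378.2 mm over 15420 years gives 378.2 / 15420 ≈ 0.025 mm/year.
Specimen B: 4541 laminae at 5 years each span 4541 × 5 = 22705 years. For B, 0.025 mm/year × 22705 years = 567.6 mm.

567.6 mm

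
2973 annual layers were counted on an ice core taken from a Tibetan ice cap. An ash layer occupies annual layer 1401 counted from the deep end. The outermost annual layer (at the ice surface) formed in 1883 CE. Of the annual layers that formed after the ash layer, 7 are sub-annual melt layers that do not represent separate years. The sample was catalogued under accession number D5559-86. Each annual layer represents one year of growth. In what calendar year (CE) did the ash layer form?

2973 − 1401 = 1572 annual layers lie beyond the ash layer toward the ice surface.
Excluding 7 false annual layers: 1572 − 7 = 1565.
1883 − 1565 = 318 CE.

318 CE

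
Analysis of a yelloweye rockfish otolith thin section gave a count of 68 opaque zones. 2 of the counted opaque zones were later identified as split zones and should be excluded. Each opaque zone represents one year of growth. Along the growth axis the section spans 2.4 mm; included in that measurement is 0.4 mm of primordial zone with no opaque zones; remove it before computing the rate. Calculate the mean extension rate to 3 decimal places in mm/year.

After corrections the count is 68 − 2 = 66 opaque zones.
Net length = 2.4 − 0.4 = 2.0 mm.
Mean rate = 2.0 mm / 66 years ≈ 0.030 mm/year.

0.030 mm/year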